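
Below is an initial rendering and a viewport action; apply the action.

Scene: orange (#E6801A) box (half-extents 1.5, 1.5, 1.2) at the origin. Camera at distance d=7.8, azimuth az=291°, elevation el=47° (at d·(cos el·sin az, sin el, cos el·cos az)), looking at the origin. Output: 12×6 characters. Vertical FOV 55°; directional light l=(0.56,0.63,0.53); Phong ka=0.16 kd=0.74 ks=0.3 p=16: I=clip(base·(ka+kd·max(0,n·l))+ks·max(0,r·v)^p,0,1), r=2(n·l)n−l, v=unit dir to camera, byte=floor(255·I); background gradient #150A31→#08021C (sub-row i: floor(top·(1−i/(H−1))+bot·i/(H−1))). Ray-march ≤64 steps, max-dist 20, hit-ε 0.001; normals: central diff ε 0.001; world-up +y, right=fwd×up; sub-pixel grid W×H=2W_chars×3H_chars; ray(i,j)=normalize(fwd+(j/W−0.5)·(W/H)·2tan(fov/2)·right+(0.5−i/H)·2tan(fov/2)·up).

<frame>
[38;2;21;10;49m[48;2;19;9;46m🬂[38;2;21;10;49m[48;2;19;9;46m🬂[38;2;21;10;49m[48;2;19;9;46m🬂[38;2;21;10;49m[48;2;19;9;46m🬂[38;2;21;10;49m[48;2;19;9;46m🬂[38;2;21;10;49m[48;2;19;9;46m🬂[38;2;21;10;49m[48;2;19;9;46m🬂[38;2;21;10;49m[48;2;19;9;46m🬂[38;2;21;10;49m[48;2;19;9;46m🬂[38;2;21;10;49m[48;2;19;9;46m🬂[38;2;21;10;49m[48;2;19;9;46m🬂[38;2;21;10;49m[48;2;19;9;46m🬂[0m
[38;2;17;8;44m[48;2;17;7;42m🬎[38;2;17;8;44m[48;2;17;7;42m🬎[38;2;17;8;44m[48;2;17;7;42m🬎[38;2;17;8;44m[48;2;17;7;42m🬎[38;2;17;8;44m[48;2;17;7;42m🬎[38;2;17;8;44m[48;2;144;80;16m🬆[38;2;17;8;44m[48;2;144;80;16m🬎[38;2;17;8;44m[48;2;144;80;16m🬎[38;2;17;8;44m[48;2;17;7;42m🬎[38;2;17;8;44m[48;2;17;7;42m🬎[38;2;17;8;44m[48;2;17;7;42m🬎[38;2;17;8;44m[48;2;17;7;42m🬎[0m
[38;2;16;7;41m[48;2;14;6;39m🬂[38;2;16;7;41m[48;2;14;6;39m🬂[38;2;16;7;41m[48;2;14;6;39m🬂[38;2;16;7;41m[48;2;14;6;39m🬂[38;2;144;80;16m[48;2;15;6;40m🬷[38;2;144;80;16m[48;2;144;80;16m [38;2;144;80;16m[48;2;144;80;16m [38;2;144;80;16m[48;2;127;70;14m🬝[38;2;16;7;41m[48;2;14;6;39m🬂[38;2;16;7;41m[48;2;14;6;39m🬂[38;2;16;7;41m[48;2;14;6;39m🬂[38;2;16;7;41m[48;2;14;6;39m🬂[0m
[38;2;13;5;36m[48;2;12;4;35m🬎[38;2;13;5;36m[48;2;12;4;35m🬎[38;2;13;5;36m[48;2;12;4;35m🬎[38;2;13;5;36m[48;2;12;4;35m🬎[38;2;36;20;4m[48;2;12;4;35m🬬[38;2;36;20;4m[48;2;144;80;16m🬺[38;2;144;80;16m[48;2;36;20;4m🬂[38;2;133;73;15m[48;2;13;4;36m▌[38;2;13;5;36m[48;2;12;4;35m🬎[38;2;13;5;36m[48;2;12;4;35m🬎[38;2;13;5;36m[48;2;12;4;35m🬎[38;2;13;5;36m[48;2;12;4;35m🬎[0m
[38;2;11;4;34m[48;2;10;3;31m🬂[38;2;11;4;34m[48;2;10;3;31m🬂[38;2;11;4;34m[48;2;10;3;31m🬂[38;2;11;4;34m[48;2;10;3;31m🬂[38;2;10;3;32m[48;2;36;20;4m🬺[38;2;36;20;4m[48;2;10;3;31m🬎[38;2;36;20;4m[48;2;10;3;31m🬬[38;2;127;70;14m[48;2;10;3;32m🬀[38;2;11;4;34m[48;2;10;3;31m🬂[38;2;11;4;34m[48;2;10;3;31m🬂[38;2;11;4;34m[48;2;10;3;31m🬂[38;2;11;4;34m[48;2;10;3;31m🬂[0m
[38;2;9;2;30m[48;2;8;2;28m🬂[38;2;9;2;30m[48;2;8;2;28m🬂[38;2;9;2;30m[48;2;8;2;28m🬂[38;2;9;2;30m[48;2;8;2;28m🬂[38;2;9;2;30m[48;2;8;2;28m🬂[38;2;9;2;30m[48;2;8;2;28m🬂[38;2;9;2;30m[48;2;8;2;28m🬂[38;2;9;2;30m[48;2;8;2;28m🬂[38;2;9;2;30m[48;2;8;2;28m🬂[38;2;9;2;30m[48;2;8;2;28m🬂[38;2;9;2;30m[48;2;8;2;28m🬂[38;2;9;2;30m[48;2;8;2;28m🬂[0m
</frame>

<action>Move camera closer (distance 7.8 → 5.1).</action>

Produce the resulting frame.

<frame>
[38;2;21;10;49m[48;2;19;9;46m🬂[38;2;21;10;49m[48;2;19;9;46m🬂[38;2;21;10;49m[48;2;19;9;46m🬂[38;2;21;10;49m[48;2;19;9;46m🬂[38;2;21;10;49m[48;2;19;9;46m🬂[38;2;20;9;48m[48;2;144;80;16m🬎[38;2;20;9;48m[48;2;144;80;16m🬎[38;2;144;80;16m[48;2;20;9;47m🬏[38;2;21;10;49m[48;2;19;9;46m🬂[38;2;21;10;49m[48;2;19;9;46m🬂[38;2;21;10;49m[48;2;19;9;46m🬂[38;2;21;10;49m[48;2;19;9;46m🬂[0m
[38;2;17;8;44m[48;2;17;7;42m🬎[38;2;17;8;44m[48;2;17;7;42m🬎[38;2;17;8;44m[48;2;17;7;42m🬎[38;2;17;8;44m[48;2;144;80;16m🬎[38;2;18;8;45m[48;2;144;80;16m🬀[38;2;144;80;16m[48;2;144;80;16m [38;2;144;80;16m[48;2;144;80;16m [38;2;144;80;16m[48;2;144;80;16m [38;2;144;80;16m[48;2;145;81;17m🬆[38;2;145;81;17m[48;2;17;7;43m🬀[38;2;17;8;44m[48;2;17;7;42m🬎[38;2;17;8;44m[48;2;17;7;42m🬎[0m
[38;2;16;7;41m[48;2;14;6;39m🬂[38;2;16;7;41m[48;2;14;6;39m🬂[38;2;29;15;16m[48;2;144;80;16m🬮[38;2;144;80;16m[48;2;144;80;16m [38;2;144;80;16m[48;2;144;80;16m [38;2;144;80;16m[48;2;144;80;16m [38;2;144;80;16m[48;2;144;80;16m [38;2;144;80;16m[48;2;145;81;17m🬕[38;2;145;82;18m[48;2;14;6;39m🬕[38;2;16;7;41m[48;2;14;6;39m🬂[38;2;16;7;41m[48;2;14;6;39m🬂[38;2;16;7;41m[48;2;14;6;39m🬂[0m
[38;2;13;5;36m[48;2;12;4;35m🬎[38;2;13;5;36m[48;2;12;4;35m🬎[38;2;12;4;35m[48;2;36;20;4m🬲[38;2;36;20;4m[48;2;36;20;4m [38;2;36;20;4m[48;2;144;80;16m🬺[38;2;144;80;16m[48;2;36;20;4m🬂[38;2;144;80;16m[48;2;36;20;4m🬊[38;2;145;81;17m[48;2;36;20;4m🬎[38;2;147;83;19m[48;2;12;4;35m🬀[38;2;13;5;36m[48;2;12;4;35m🬎[38;2;13;5;36m[48;2;12;4;35m🬎[38;2;13;5;36m[48;2;12;4;35m🬎[0m
[38;2;11;4;34m[48;2;10;3;31m🬂[38;2;11;4;34m[48;2;10;3;31m🬂[38;2;11;4;34m[48;2;10;3;31m🬂[38;2;36;20;4m[48;2;10;3;31m🬨[38;2;36;20;4m[48;2;36;20;4m [38;2;36;20;4m[48;2;36;20;4m [38;2;36;20;4m[48;2;36;20;4m [38;2;36;20;4m[48;2;10;3;31m🬝[38;2;11;4;34m[48;2;10;3;31m🬂[38;2;11;4;34m[48;2;10;3;31m🬂[38;2;11;4;34m[48;2;10;3;31m🬂[38;2;11;4;34m[48;2;10;3;31m🬂[0m
[38;2;9;2;30m[48;2;8;2;28m🬂[38;2;9;2;30m[48;2;8;2;28m🬂[38;2;9;2;30m[48;2;8;2;28m🬂[38;2;9;2;30m[48;2;8;2;28m🬂[38;2;36;20;4m[48;2;8;2;28m🬁[38;2;36;20;4m[48;2;8;2;28m🬊[38;2;36;20;4m[48;2;8;2;28m🬎[38;2;36;20;4m[48;2;8;2;29m▌[38;2;9;2;30m[48;2;8;2;28m🬂[38;2;9;2;30m[48;2;8;2;28m🬂[38;2;9;2;30m[48;2;8;2;28m🬂[38;2;9;2;30m[48;2;8;2;28m🬂[0m
</frame>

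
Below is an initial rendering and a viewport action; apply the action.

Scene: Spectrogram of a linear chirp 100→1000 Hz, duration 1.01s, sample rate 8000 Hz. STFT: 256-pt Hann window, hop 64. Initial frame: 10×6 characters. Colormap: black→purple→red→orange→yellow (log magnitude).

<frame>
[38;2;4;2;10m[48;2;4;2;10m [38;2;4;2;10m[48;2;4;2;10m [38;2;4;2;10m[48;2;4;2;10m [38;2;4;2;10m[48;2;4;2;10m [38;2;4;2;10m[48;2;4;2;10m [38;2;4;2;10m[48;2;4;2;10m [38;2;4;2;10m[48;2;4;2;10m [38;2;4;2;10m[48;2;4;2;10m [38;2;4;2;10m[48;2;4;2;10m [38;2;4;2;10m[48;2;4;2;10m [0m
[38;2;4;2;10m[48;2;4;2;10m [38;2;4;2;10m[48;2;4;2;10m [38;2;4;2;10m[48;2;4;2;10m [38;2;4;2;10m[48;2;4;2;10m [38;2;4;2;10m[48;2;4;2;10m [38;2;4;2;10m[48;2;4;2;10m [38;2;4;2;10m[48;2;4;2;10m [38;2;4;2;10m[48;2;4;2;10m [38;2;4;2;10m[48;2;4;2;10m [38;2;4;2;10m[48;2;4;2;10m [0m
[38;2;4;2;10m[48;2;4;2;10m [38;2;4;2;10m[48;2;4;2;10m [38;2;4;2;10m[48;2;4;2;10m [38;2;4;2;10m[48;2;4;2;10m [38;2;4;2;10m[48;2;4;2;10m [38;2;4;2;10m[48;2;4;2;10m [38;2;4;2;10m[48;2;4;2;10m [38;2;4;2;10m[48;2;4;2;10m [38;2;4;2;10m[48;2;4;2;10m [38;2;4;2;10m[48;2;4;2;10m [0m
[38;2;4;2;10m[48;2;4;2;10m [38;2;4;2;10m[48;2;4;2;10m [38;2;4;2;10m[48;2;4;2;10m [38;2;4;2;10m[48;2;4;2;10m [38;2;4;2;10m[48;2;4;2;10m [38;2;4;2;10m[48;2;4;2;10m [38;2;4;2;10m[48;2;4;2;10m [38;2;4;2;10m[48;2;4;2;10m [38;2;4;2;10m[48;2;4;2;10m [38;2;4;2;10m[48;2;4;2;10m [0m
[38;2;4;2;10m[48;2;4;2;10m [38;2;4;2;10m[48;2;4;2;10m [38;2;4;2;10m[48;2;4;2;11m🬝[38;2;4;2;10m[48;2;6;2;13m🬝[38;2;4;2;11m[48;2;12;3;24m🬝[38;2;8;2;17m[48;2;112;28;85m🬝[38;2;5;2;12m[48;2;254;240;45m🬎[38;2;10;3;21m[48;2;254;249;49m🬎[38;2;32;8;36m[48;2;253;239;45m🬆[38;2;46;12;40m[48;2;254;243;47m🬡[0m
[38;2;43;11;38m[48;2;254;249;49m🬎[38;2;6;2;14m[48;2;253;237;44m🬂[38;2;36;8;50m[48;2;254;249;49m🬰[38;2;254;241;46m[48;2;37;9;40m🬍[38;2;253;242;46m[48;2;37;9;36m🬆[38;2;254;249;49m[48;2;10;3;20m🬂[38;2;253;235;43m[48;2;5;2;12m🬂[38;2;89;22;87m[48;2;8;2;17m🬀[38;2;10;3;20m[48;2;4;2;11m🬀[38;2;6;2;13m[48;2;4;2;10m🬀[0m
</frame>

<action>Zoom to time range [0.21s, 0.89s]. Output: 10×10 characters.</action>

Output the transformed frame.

<frame>
[38;2;4;2;10m[48;2;4;2;10m [38;2;4;2;10m[48;2;4;2;10m [38;2;4;2;10m[48;2;4;2;10m [38;2;4;2;10m[48;2;4;2;10m [38;2;4;2;10m[48;2;4;2;10m [38;2;4;2;10m[48;2;4;2;10m [38;2;4;2;10m[48;2;4;2;10m [38;2;4;2;10m[48;2;4;2;10m [38;2;4;2;10m[48;2;4;2;10m [38;2;4;2;10m[48;2;4;2;10m [0m
[38;2;4;2;10m[48;2;4;2;10m [38;2;4;2;10m[48;2;4;2;10m [38;2;4;2;10m[48;2;4;2;10m [38;2;4;2;10m[48;2;4;2;10m [38;2;4;2;10m[48;2;4;2;10m [38;2;4;2;10m[48;2;4;2;10m [38;2;4;2;10m[48;2;4;2;10m [38;2;4;2;10m[48;2;4;2;10m [38;2;4;2;10m[48;2;4;2;10m [38;2;4;2;10m[48;2;4;2;10m [0m
[38;2;4;2;10m[48;2;4;2;10m [38;2;4;2;10m[48;2;4;2;10m [38;2;4;2;10m[48;2;4;2;10m [38;2;4;2;10m[48;2;4;2;10m [38;2;4;2;10m[48;2;4;2;10m [38;2;4;2;10m[48;2;4;2;10m [38;2;4;2;10m[48;2;4;2;10m [38;2;4;2;10m[48;2;4;2;10m [38;2;4;2;10m[48;2;4;2;10m [38;2;4;2;10m[48;2;4;2;10m [0m
[38;2;4;2;10m[48;2;4;2;10m [38;2;4;2;10m[48;2;4;2;10m [38;2;4;2;10m[48;2;4;2;10m [38;2;4;2;10m[48;2;4;2;10m [38;2;4;2;10m[48;2;4;2;10m [38;2;4;2;10m[48;2;4;2;10m [38;2;4;2;10m[48;2;4;2;10m [38;2;4;2;10m[48;2;4;2;10m [38;2;4;2;10m[48;2;4;2;10m [38;2;4;2;10m[48;2;4;2;10m [0m
[38;2;4;2;10m[48;2;4;2;10m [38;2;4;2;10m[48;2;4;2;10m [38;2;4;2;10m[48;2;4;2;10m [38;2;4;2;10m[48;2;4;2;10m [38;2;4;2;10m[48;2;4;2;10m [38;2;4;2;10m[48;2;4;2;10m [38;2;4;2;10m[48;2;4;2;10m [38;2;4;2;10m[48;2;4;2;10m [38;2;4;2;10m[48;2;4;2;10m [38;2;4;2;10m[48;2;4;2;10m [0m
[38;2;4;2;10m[48;2;4;2;10m [38;2;4;2;10m[48;2;4;2;10m [38;2;4;2;10m[48;2;4;2;10m [38;2;4;2;10m[48;2;4;2;10m [38;2;4;2;10m[48;2;4;2;10m [38;2;4;2;10m[48;2;4;2;10m [38;2;4;2;10m[48;2;4;2;10m [38;2;4;2;10m[48;2;4;2;10m [38;2;4;2;10m[48;2;4;2;10m [38;2;4;2;10m[48;2;4;2;10m [0m
[38;2;4;2;10m[48;2;4;2;10m [38;2;4;2;10m[48;2;4;2;10m [38;2;4;2;10m[48;2;4;2;10m [38;2;4;2;10m[48;2;4;2;10m [38;2;4;2;10m[48;2;4;2;10m [38;2;4;2;10m[48;2;4;2;10m [38;2;4;2;10m[48;2;4;2;10m [38;2;4;2;10m[48;2;4;2;10m [38;2;4;2;10m[48;2;4;2;10m [38;2;4;2;10m[48;2;4;2;11m🬝[0m
[38;2;4;2;10m[48;2;4;2;10m [38;2;4;2;10m[48;2;4;2;10m [38;2;4;2;10m[48;2;4;2;11m🬝[38;2;4;2;10m[48;2;5;2;11m🬝[38;2;4;2;10m[48;2;5;2;12m🬎[38;2;4;2;10m[48;2;8;2;16m🬎[38;2;4;2;11m[48;2;13;3;25m🬎[38;2;9;2;19m[48;2;97;24;86m🬝[38;2;8;2;17m[48;2;252;212;34m🬎[38;2;30;7;39m[48;2;254;249;49m🬎[0m
[38;2;12;3;24m[48;2;168;43;82m🬝[38;2;6;2;14m[48;2;253;227;40m🬎[38;2;12;3;24m[48;2;254;249;49m🬎[38;2;32;8;40m[48;2;251;213;38m🬆[38;2;19;5;36m[48;2;253;236;43m🬂[38;2;254;249;49m[48;2;116;31;78m🬋[38;2;253;237;44m[48;2;18;4;34m🬎[38;2;246;204;44m[48;2;30;7;40m🬆[38;2;254;248;49m[48;2;12;3;24m🬂[38;2;251;178;20m[48;2;24;6;28m🬀[0m
[38;2;237;186;56m[48;2;21;5;39m🬆[38;2;254;245;47m[48;2;12;3;24m🬂[38;2;244;141;17m[48;2;21;5;29m🬀[38;2;25;6;46m[48;2;6;2;14m🬀[38;2;8;2;17m[48;2;4;2;10m🬂[38;2;5;2;13m[48;2;4;2;10m🬂[38;2;5;2;11m[48;2;4;2;10m🬂[38;2;4;2;11m[48;2;4;2;10m🬂[38;2;4;2;10m[48;2;4;2;10m [38;2;4;2;10m[48;2;4;2;10m [0m
</frame>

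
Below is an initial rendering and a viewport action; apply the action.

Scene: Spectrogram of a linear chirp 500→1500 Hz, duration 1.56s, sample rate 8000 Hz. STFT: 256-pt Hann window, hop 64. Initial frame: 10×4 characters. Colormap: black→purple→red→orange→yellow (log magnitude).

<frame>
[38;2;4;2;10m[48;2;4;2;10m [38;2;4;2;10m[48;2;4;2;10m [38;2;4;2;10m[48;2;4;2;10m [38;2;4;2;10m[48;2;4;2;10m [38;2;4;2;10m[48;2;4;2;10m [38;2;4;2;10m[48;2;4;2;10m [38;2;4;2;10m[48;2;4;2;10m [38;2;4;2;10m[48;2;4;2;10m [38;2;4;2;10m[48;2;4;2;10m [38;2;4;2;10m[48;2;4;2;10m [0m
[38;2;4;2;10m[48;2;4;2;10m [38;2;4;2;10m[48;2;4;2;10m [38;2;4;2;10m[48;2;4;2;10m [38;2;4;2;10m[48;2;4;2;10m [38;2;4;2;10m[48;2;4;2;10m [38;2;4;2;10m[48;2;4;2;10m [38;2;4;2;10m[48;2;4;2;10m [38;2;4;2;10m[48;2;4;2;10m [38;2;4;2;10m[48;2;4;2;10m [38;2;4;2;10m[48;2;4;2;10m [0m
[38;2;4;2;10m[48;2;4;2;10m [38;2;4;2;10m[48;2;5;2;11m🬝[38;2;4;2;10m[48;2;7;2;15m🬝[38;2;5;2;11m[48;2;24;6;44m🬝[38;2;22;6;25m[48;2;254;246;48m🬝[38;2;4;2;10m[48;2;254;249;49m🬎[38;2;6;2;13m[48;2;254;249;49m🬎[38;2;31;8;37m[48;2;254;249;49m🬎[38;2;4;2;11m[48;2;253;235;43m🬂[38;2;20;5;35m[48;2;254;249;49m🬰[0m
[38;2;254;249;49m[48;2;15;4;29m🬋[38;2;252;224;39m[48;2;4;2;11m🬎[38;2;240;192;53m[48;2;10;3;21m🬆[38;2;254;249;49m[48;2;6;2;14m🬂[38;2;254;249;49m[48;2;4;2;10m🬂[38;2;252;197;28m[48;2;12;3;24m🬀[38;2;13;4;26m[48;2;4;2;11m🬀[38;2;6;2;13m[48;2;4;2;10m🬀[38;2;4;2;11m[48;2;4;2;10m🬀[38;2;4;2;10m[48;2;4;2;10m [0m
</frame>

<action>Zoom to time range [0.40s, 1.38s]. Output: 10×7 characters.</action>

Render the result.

<frame>
[38;2;4;2;10m[48;2;4;2;10m [38;2;4;2;10m[48;2;4;2;10m [38;2;4;2;10m[48;2;4;2;10m [38;2;4;2;10m[48;2;4;2;10m [38;2;4;2;10m[48;2;4;2;10m [38;2;4;2;10m[48;2;4;2;10m [38;2;4;2;10m[48;2;4;2;10m [38;2;4;2;10m[48;2;4;2;10m [38;2;4;2;10m[48;2;4;2;10m [38;2;4;2;10m[48;2;4;2;10m [0m
[38;2;4;2;10m[48;2;4;2;10m [38;2;4;2;10m[48;2;4;2;10m [38;2;4;2;10m[48;2;4;2;10m [38;2;4;2;10m[48;2;4;2;10m [38;2;4;2;10m[48;2;4;2;10m [38;2;4;2;10m[48;2;4;2;10m [38;2;4;2;10m[48;2;4;2;10m [38;2;4;2;10m[48;2;4;2;10m [38;2;4;2;10m[48;2;4;2;10m [38;2;4;2;10m[48;2;4;2;10m [0m
[38;2;4;2;10m[48;2;4;2;10m [38;2;4;2;10m[48;2;4;2;10m [38;2;4;2;10m[48;2;4;2;10m [38;2;4;2;10m[48;2;4;2;10m [38;2;4;2;10m[48;2;4;2;10m [38;2;4;2;10m[48;2;4;2;10m [38;2;4;2;10m[48;2;4;2;10m [38;2;4;2;10m[48;2;4;2;10m [38;2;4;2;10m[48;2;4;2;10m [38;2;4;2;10m[48;2;4;2;10m [0m
[38;2;4;2;10m[48;2;4;2;10m [38;2;4;2;10m[48;2;4;2;10m [38;2;4;2;10m[48;2;4;2;10m [38;2;4;2;10m[48;2;4;2;10m [38;2;4;2;10m[48;2;4;2;10m [38;2;4;2;10m[48;2;4;2;10m [38;2;4;2;10m[48;2;4;2;10m [38;2;4;2;10m[48;2;4;2;10m [38;2;4;2;10m[48;2;4;2;10m [38;2;4;2;10m[48;2;4;2;11m🬝[0m
[38;2;4;2;10m[48;2;4;2;11m🬝[38;2;4;2;10m[48;2;5;2;11m🬝[38;2;4;2;10m[48;2;5;2;12m🬎[38;2;4;2;10m[48;2;8;2;17m🬎[38;2;6;2;13m[48;2;24;6;44m🬝[38;2;16;4;26m[48;2;250;166;15m🬝[38;2;6;2;13m[48;2;254;249;49m🬎[38;2;11;3;23m[48;2;254;249;49m🬎[38;2;24;6;38m[48;2;252;216;36m🬆[38;2;8;2;17m[48;2;253;235;43m🬂[0m
[38;2;8;2;17m[48;2;250;214;41m🬂[38;2;31;7;51m[48;2;254;249;49m🬰[38;2;253;233;42m[48;2;41;10;43m🬍[38;2;252;222;39m[48;2;6;2;14m🬎[38;2;254;249;49m[48;2;23;6;39m🬂[38;2;254;249;49m[48;2;7;2;16m🬂[38;2;252;217;36m[48;2;5;2;12m🬂[38;2;64;15;89m[48;2;8;2;17m🬀[38;2;11;3;23m[48;2;4;2;10m🬂[38;2;6;2;14m[48;2;4;2;10m🬂[0m
[38;2;6;2;14m[48;2;4;2;10m🬂[38;2;5;2;11m[48;2;4;2;10m🬂[38;2;4;2;11m[48;2;4;2;10m🬂[38;2;4;2;10m[48;2;4;2;10m [38;2;4;2;10m[48;2;4;2;10m [38;2;4;2;10m[48;2;4;2;10m [38;2;4;2;10m[48;2;4;2;10m [38;2;4;2;10m[48;2;4;2;10m [38;2;4;2;10m[48;2;4;2;10m [38;2;4;2;10m[48;2;4;2;10m [0m
</frame>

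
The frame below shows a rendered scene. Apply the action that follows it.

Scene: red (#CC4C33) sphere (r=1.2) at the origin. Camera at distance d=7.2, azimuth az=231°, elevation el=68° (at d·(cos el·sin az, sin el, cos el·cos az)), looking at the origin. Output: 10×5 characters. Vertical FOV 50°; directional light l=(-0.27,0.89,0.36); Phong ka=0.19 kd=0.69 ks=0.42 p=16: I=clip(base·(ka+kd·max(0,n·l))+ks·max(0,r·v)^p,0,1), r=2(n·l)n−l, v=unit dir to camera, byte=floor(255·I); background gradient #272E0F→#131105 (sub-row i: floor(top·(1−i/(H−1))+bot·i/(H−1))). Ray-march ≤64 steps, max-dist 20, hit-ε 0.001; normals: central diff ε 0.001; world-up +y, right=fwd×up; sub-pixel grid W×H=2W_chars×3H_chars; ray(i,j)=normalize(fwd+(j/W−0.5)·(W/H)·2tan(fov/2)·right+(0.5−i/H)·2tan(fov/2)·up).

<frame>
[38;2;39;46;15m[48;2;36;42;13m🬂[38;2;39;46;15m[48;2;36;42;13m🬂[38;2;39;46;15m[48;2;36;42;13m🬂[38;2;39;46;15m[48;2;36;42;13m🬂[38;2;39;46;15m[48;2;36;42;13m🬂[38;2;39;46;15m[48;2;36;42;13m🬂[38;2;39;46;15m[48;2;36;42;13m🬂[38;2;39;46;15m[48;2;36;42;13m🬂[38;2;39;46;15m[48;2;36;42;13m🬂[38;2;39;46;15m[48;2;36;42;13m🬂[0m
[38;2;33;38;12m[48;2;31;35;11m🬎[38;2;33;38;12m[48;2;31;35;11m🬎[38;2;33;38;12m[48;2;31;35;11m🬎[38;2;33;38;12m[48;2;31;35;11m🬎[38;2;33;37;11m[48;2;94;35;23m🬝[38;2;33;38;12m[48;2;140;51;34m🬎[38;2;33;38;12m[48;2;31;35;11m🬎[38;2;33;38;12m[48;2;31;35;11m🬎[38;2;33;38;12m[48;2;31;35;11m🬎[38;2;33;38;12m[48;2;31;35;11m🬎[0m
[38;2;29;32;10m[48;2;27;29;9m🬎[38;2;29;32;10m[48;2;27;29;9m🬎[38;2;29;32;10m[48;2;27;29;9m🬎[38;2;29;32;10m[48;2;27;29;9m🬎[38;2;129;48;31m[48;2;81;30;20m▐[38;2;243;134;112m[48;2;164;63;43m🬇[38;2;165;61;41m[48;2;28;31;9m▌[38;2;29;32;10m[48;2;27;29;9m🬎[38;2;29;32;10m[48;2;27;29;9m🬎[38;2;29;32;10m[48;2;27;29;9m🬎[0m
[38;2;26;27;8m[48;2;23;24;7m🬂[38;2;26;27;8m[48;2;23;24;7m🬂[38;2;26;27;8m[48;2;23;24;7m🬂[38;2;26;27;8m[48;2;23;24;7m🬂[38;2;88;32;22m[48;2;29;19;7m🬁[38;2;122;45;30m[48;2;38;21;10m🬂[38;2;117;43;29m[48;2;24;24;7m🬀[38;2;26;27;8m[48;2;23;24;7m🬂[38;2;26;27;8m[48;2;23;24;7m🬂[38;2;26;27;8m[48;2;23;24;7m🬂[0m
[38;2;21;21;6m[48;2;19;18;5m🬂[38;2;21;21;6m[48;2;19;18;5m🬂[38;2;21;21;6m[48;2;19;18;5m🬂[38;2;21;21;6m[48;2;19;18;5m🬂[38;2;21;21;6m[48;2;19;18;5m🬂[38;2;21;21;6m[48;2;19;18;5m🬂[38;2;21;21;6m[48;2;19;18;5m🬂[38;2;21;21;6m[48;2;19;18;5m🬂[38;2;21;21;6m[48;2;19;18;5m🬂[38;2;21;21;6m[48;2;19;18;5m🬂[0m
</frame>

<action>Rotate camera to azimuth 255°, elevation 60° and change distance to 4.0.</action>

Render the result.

<frame>
[38;2;39;46;15m[48;2;36;42;13m🬂[38;2;39;46;15m[48;2;36;42;13m🬂[38;2;39;46;15m[48;2;36;42;13m🬂[38;2;39;46;15m[48;2;36;42;13m🬂[38;2;39;46;15m[48;2;36;42;13m🬂[38;2;39;46;15m[48;2;36;42;13m🬂[38;2;39;46;15m[48;2;36;42;13m🬂[38;2;39;46;15m[48;2;36;42;13m🬂[38;2;39;46;15m[48;2;36;42;13m🬂[38;2;39;46;15m[48;2;36;42;13m🬂[0m
[38;2;33;38;12m[48;2;31;35;11m🬎[38;2;33;38;12m[48;2;31;35;11m🬎[38;2;33;38;12m[48;2;31;35;11m🬎[38;2;33;38;12m[48;2;106;39;26m🬆[38;2;111;41;27m[48;2;143;53;35m🬀[38;2;156;58;38m[48;2;171;65;44m🬆[38;2;34;39;12m[48;2;170;63;42m🬁[38;2;168;62;42m[48;2;33;37;11m🬏[38;2;33;38;12m[48;2;31;35;11m🬎[38;2;33;38;12m[48;2;31;35;11m🬎[0m
[38;2;29;32;10m[48;2;27;29;9m🬎[38;2;29;32;10m[48;2;27;29;9m🬎[38;2;29;31;9m[48;2;38;14;9m🬕[38;2;120;44;29m[48;2;94;35;23m▐[38;2;150;56;37m[48;2;137;50;34m▐[38;2;246;138;117m[48;2;173;72;52m🬉[38;2;215;105;83m[48;2;175;66;45m🬄[38;2;158;58;39m[48;2;30;33;10m🬺[38;2;29;32;10m[48;2;27;29;9m🬎[38;2;29;32;10m[48;2;27;29;9m🬎[0m
[38;2;26;27;8m[48;2;23;24;7m🬂[38;2;26;27;8m[48;2;23;24;7m🬂[38;2;26;27;8m[48;2;23;24;7m🬂[38;2;89;33;22m[48;2;45;21;11m🬊[38;2;127;47;31m[48;2;100;37;25m🬊[38;2;147;54;36m[48;2;124;46;30m🬊[38;2;151;56;37m[48;2;122;45;30m🬎[38;2;142;53;35m[48;2;24;24;7m🬄[38;2;26;27;8m[48;2;23;24;7m🬂[38;2;26;27;8m[48;2;23;24;7m🬂[0m
[38;2;21;21;6m[48;2;19;18;5m🬂[38;2;21;21;6m[48;2;19;18;5m🬂[38;2;21;21;6m[48;2;19;18;5m🬂[38;2;21;21;6m[48;2;19;18;5m🬂[38;2;73;27;18m[48;2;24;17;6m🬁[38;2;90;33;22m[48;2;19;18;5m🬂[38;2;85;31;21m[48;2;19;18;5m🬀[38;2;21;21;6m[48;2;19;18;5m🬂[38;2;21;21;6m[48;2;19;18;5m🬂[38;2;21;21;6m[48;2;19;18;5m🬂[0m
</frame>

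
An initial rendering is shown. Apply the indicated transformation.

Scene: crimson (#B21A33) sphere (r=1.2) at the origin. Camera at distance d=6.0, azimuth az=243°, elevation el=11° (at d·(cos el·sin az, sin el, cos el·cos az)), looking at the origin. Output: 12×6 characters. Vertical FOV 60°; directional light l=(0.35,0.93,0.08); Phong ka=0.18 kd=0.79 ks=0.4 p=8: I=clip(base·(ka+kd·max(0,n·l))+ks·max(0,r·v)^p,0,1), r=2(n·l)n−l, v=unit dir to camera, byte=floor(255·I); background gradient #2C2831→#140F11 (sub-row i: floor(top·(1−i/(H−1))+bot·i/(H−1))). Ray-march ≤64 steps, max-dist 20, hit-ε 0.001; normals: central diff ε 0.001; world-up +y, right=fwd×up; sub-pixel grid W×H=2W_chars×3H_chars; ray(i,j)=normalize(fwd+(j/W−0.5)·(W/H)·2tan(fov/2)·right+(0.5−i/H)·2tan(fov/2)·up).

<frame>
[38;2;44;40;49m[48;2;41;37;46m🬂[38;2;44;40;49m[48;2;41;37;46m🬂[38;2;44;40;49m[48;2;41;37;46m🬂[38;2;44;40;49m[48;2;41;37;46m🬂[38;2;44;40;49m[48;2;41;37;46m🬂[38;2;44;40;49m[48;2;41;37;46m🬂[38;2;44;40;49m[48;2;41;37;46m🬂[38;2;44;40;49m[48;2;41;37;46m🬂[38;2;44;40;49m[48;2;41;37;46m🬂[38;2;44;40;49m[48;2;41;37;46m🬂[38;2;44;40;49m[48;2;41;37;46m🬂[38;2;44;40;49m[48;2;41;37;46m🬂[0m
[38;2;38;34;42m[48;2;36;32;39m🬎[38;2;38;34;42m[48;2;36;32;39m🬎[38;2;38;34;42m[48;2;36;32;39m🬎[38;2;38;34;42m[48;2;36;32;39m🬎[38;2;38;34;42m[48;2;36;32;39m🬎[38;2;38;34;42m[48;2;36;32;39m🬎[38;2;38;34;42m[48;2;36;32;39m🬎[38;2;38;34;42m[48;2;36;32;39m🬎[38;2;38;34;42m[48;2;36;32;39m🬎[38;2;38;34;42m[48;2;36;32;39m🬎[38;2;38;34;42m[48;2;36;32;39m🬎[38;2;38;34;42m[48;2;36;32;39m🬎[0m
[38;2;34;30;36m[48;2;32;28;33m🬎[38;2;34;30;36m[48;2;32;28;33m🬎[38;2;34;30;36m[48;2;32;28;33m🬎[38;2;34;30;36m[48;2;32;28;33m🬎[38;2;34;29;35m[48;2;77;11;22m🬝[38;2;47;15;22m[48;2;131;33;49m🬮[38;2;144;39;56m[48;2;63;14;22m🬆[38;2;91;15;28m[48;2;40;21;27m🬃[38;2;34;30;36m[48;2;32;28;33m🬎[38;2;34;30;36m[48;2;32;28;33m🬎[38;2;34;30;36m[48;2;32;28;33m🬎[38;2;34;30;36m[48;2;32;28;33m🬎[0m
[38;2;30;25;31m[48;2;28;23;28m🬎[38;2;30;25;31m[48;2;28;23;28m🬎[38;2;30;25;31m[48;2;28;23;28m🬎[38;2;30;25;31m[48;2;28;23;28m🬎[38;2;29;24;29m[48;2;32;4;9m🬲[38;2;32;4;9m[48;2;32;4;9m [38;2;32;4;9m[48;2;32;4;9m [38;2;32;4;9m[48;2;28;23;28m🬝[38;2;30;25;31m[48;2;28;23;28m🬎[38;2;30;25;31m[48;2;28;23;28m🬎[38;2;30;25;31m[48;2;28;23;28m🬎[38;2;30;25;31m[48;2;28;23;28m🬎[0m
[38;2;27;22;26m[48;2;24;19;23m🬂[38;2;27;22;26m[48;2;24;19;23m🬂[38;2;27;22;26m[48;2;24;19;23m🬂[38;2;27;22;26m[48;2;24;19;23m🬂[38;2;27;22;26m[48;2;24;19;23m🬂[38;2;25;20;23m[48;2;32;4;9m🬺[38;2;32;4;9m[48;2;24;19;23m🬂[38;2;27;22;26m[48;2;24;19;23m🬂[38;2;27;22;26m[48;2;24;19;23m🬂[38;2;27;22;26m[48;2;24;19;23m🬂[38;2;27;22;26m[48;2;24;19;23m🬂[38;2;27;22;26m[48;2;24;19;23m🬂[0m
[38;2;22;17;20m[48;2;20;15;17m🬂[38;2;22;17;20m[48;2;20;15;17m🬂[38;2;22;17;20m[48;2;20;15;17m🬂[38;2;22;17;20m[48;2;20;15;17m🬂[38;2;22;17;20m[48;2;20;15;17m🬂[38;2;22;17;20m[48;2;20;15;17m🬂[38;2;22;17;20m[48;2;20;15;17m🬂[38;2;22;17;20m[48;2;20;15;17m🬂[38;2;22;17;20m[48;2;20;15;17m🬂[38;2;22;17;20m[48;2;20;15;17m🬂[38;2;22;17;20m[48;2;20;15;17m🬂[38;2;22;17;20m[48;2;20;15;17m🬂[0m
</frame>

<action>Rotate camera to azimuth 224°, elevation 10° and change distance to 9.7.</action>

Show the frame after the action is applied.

<frame>
[38;2;44;40;49m[48;2;41;37;46m🬂[38;2;44;40;49m[48;2;41;37;46m🬂[38;2;44;40;49m[48;2;41;37;46m🬂[38;2;44;40;49m[48;2;41;37;46m🬂[38;2;44;40;49m[48;2;41;37;46m🬂[38;2;44;40;49m[48;2;41;37;46m🬂[38;2;44;40;49m[48;2;41;37;46m🬂[38;2;44;40;49m[48;2;41;37;46m🬂[38;2;44;40;49m[48;2;41;37;46m🬂[38;2;44;40;49m[48;2;41;37;46m🬂[38;2;44;40;49m[48;2;41;37;46m🬂[38;2;44;40;49m[48;2;41;37;46m🬂[0m
[38;2;38;34;42m[48;2;36;32;39m🬎[38;2;38;34;42m[48;2;36;32;39m🬎[38;2;38;34;42m[48;2;36;32;39m🬎[38;2;38;34;42m[48;2;36;32;39m🬎[38;2;38;34;42m[48;2;36;32;39m🬎[38;2;38;34;42m[48;2;36;32;39m🬎[38;2;38;34;42m[48;2;36;32;39m🬎[38;2;38;34;42m[48;2;36;32;39m🬎[38;2;38;34;42m[48;2;36;32;39m🬎[38;2;38;34;42m[48;2;36;32;39m🬎[38;2;38;34;42m[48;2;36;32;39m🬎[38;2;38;34;42m[48;2;36;32;39m🬎[0m
[38;2;34;30;36m[48;2;32;28;33m🬎[38;2;34;30;36m[48;2;32;28;33m🬎[38;2;34;30;36m[48;2;32;28;33m🬎[38;2;34;30;36m[48;2;32;28;33m🬎[38;2;34;30;36m[48;2;32;28;33m🬎[38;2;34;29;35m[48;2;115;34;48m🬝[38;2;34;30;36m[48;2;79;16;26m🬎[38;2;34;30;36m[48;2;32;28;33m🬎[38;2;34;30;36m[48;2;32;28;33m🬎[38;2;34;30;36m[48;2;32;28;33m🬎[38;2;34;30;36m[48;2;32;28;33m🬎[38;2;34;30;36m[48;2;32;28;33m🬎[0m
[38;2;30;25;31m[48;2;28;23;28m🬎[38;2;30;25;31m[48;2;28;23;28m🬎[38;2;30;25;31m[48;2;28;23;28m🬎[38;2;30;25;31m[48;2;28;23;28m🬎[38;2;30;25;31m[48;2;28;23;28m🬎[38;2;29;24;29m[48;2;32;4;9m🬲[38;2;32;4;9m[48;2;28;23;28m🬎[38;2;30;25;31m[48;2;28;23;28m🬎[38;2;30;25;31m[48;2;28;23;28m🬎[38;2;30;25;31m[48;2;28;23;28m🬎[38;2;30;25;31m[48;2;28;23;28m🬎[38;2;30;25;31m[48;2;28;23;28m🬎[0m
[38;2;27;22;26m[48;2;24;19;23m🬂[38;2;27;22;26m[48;2;24;19;23m🬂[38;2;27;22;26m[48;2;24;19;23m🬂[38;2;27;22;26m[48;2;24;19;23m🬂[38;2;27;22;26m[48;2;24;19;23m🬂[38;2;27;22;26m[48;2;24;19;23m🬂[38;2;27;22;26m[48;2;24;19;23m🬂[38;2;27;22;26m[48;2;24;19;23m🬂[38;2;27;22;26m[48;2;24;19;23m🬂[38;2;27;22;26m[48;2;24;19;23m🬂[38;2;27;22;26m[48;2;24;19;23m🬂[38;2;27;22;26m[48;2;24;19;23m🬂[0m
[38;2;22;17;20m[48;2;20;15;17m🬂[38;2;22;17;20m[48;2;20;15;17m🬂[38;2;22;17;20m[48;2;20;15;17m🬂[38;2;22;17;20m[48;2;20;15;17m🬂[38;2;22;17;20m[48;2;20;15;17m🬂[38;2;22;17;20m[48;2;20;15;17m🬂[38;2;22;17;20m[48;2;20;15;17m🬂[38;2;22;17;20m[48;2;20;15;17m🬂[38;2;22;17;20m[48;2;20;15;17m🬂[38;2;22;17;20m[48;2;20;15;17m🬂[38;2;22;17;20m[48;2;20;15;17m🬂[38;2;22;17;20m[48;2;20;15;17m🬂[0m
</frame>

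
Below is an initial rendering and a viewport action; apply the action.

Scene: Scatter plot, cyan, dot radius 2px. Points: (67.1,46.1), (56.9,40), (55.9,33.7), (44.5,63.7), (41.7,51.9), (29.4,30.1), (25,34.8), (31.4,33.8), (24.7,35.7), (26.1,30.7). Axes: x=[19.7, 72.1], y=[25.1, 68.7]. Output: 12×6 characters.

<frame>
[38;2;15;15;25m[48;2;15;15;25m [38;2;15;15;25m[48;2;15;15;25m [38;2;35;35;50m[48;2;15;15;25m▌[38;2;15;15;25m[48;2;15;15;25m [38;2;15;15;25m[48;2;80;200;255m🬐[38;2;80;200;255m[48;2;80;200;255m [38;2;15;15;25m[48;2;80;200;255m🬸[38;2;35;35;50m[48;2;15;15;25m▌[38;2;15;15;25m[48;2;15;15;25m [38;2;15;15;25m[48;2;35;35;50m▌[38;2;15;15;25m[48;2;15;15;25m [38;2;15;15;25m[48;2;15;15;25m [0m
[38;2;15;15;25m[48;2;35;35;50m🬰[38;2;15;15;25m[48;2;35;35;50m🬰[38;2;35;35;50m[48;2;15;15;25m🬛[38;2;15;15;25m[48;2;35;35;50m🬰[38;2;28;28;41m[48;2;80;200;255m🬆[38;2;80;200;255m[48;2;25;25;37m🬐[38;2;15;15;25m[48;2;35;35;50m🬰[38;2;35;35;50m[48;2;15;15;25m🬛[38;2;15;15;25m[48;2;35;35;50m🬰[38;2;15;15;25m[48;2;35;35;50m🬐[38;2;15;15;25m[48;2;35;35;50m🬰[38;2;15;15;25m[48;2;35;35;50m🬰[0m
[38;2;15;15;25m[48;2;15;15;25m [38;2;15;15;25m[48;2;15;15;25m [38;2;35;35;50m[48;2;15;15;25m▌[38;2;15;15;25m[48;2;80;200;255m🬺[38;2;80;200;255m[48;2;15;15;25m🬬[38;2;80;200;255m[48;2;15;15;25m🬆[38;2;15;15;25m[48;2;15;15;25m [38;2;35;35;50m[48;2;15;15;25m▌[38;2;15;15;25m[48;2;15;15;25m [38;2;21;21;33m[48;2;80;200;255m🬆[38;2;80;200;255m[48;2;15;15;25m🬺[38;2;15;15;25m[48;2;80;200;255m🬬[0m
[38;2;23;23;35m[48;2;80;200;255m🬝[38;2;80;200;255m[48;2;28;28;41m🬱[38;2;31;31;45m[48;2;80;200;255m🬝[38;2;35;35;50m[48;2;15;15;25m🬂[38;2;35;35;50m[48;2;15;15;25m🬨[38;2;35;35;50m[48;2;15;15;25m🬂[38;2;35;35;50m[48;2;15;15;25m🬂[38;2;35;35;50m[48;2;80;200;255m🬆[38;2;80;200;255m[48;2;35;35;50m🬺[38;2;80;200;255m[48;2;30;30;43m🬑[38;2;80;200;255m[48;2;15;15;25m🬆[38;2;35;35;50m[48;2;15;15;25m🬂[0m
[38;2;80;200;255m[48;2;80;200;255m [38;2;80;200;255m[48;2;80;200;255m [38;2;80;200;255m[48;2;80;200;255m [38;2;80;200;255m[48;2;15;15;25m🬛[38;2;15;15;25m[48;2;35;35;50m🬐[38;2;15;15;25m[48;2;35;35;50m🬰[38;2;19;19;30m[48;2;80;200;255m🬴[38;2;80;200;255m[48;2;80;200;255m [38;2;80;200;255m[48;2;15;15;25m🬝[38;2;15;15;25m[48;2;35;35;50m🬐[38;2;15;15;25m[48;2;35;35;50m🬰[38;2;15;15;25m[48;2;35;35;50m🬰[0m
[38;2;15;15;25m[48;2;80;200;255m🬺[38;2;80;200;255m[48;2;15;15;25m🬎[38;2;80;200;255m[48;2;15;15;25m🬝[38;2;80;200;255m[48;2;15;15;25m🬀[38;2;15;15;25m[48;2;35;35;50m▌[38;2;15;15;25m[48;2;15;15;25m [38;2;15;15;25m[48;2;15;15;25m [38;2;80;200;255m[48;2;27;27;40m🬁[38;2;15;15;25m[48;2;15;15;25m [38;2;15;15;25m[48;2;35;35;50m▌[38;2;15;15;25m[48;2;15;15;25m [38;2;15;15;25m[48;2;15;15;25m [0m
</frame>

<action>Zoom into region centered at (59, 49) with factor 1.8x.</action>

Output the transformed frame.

<frame>
[38;2;15;15;25m[48;2;15;15;25m [38;2;15;15;25m[48;2;15;15;25m [38;2;35;35;50m[48;2;15;15;25m▌[38;2;15;15;25m[48;2;15;15;25m [38;2;15;15;25m[48;2;35;35;50m▌[38;2;15;15;25m[48;2;15;15;25m [38;2;15;15;25m[48;2;15;15;25m [38;2;35;35;50m[48;2;15;15;25m▌[38;2;15;15;25m[48;2;15;15;25m [38;2;15;15;25m[48;2;35;35;50m▌[38;2;15;15;25m[48;2;15;15;25m [38;2;15;15;25m[48;2;15;15;25m [0m
[38;2;15;15;25m[48;2;35;35;50m🬰[38;2;15;15;25m[48;2;35;35;50m🬰[38;2;35;35;50m[48;2;15;15;25m🬛[38;2;15;15;25m[48;2;35;35;50m🬰[38;2;15;15;25m[48;2;35;35;50m🬐[38;2;15;15;25m[48;2;35;35;50m🬰[38;2;15;15;25m[48;2;35;35;50m🬰[38;2;35;35;50m[48;2;15;15;25m🬛[38;2;15;15;25m[48;2;35;35;50m🬰[38;2;15;15;25m[48;2;35;35;50m🬐[38;2;15;15;25m[48;2;35;35;50m🬰[38;2;15;15;25m[48;2;35;35;50m🬰[0m
[38;2;15;15;25m[48;2;15;15;25m [38;2;15;15;25m[48;2;15;15;25m [38;2;35;35;50m[48;2;15;15;25m▌[38;2;15;15;25m[48;2;15;15;25m [38;2;15;15;25m[48;2;35;35;50m▌[38;2;15;15;25m[48;2;15;15;25m [38;2;15;15;25m[48;2;15;15;25m [38;2;35;35;50m[48;2;15;15;25m▌[38;2;15;15;25m[48;2;80;200;255m🬝[38;2;15;15;25m[48;2;35;35;50m▌[38;2;15;15;25m[48;2;15;15;25m [38;2;15;15;25m[48;2;15;15;25m [0m
[38;2;35;35;50m[48;2;15;15;25m🬂[38;2;35;35;50m[48;2;15;15;25m🬂[38;2;35;35;50m[48;2;15;15;25m🬕[38;2;35;35;50m[48;2;15;15;25m🬂[38;2;35;35;50m[48;2;15;15;25m🬨[38;2;35;35;50m[48;2;15;15;25m🬂[38;2;35;35;50m[48;2;15;15;25m🬂[38;2;80;200;255m[48;2;31;31;45m🬇[38;2;80;200;255m[48;2;80;200;255m [38;2;80;200;255m[48;2;35;35;50m🬛[38;2;35;35;50m[48;2;15;15;25m🬂[38;2;35;35;50m[48;2;15;15;25m🬂[0m
[38;2;15;15;25m[48;2;35;35;50m🬰[38;2;15;15;25m[48;2;35;35;50m🬰[38;2;35;35;50m[48;2;15;15;25m🬛[38;2;23;23;35m[48;2;80;200;255m🬝[38;2;15;15;25m[48;2;80;200;255m🬀[38;2;21;21;33m[48;2;80;200;255m🬊[38;2;15;15;25m[48;2;35;35;50m🬰[38;2;35;35;50m[48;2;15;15;25m🬛[38;2;23;23;35m[48;2;80;200;255m🬺[38;2;15;15;25m[48;2;35;35;50m🬐[38;2;15;15;25m[48;2;35;35;50m🬰[38;2;15;15;25m[48;2;35;35;50m🬰[0m
[38;2;15;15;25m[48;2;15;15;25m [38;2;15;15;25m[48;2;15;15;25m [38;2;35;35;50m[48;2;15;15;25m▌[38;2;15;15;25m[48;2;15;15;25m [38;2;80;200;255m[48;2;21;21;33m🬊[38;2;80;200;255m[48;2;15;15;25m🬀[38;2;15;15;25m[48;2;15;15;25m [38;2;35;35;50m[48;2;15;15;25m▌[38;2;15;15;25m[48;2;15;15;25m [38;2;15;15;25m[48;2;35;35;50m▌[38;2;15;15;25m[48;2;15;15;25m [38;2;15;15;25m[48;2;15;15;25m [0m
</frame>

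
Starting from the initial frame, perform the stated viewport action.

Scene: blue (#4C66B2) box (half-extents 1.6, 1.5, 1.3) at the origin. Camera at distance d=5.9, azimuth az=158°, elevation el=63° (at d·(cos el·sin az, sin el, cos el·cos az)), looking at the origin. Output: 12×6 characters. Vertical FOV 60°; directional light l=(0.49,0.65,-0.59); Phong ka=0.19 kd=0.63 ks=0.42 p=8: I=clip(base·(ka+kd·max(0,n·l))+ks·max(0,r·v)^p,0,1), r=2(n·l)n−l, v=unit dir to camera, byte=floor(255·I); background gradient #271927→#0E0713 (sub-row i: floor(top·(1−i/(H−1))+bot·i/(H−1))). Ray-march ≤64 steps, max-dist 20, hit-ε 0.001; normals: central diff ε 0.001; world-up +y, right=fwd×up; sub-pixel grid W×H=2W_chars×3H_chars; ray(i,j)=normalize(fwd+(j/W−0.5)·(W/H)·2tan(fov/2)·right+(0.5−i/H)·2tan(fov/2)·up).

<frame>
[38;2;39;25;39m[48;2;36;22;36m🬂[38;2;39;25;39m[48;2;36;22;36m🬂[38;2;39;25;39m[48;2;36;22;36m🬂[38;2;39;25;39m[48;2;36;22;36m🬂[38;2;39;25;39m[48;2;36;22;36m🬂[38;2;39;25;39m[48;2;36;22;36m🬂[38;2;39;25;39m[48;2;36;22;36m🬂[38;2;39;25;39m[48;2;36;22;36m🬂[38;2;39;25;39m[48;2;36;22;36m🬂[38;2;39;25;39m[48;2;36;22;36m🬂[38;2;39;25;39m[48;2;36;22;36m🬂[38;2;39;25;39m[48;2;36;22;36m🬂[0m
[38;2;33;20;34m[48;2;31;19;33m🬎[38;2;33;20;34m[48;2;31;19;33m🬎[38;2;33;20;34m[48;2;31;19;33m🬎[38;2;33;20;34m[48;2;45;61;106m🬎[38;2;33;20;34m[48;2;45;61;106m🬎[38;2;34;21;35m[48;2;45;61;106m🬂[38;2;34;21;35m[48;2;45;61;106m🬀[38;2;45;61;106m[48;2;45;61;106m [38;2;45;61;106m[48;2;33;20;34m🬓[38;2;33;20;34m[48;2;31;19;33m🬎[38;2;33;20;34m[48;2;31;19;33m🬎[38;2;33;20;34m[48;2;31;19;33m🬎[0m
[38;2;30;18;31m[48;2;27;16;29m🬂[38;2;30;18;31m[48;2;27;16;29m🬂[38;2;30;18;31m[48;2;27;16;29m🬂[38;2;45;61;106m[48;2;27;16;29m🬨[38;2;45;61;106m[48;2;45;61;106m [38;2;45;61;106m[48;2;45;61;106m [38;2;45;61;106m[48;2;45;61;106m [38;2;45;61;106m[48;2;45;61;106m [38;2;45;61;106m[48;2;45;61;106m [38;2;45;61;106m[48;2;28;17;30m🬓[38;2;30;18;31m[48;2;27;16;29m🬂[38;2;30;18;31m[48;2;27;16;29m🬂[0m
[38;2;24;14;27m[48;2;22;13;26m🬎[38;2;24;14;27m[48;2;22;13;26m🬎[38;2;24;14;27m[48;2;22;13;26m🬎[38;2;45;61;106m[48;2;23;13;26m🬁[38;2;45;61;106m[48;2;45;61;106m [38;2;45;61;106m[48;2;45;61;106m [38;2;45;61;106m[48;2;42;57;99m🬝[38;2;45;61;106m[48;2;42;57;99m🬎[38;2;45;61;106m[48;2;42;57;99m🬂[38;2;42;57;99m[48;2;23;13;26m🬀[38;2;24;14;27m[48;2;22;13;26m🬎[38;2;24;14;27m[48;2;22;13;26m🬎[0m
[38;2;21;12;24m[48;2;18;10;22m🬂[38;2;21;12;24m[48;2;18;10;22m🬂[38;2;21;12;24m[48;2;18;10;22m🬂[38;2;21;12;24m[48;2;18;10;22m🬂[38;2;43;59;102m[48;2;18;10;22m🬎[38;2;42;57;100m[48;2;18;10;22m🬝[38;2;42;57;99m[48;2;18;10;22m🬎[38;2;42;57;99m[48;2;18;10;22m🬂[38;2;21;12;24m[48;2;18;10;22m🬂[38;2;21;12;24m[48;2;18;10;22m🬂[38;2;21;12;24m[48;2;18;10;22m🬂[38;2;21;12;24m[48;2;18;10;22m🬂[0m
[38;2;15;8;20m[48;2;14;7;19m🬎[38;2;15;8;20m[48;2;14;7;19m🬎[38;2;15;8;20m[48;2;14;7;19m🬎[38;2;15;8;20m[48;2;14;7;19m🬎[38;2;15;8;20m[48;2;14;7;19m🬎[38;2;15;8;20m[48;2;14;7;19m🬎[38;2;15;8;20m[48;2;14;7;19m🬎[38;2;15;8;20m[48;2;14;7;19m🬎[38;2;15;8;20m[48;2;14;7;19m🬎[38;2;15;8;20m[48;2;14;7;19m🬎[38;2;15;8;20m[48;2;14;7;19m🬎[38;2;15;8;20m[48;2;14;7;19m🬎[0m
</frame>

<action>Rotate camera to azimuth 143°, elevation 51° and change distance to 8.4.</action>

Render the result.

<frame>
[38;2;39;25;39m[48;2;36;22;36m🬂[38;2;39;25;39m[48;2;36;22;36m🬂[38;2;39;25;39m[48;2;36;22;36m🬂[38;2;39;25;39m[48;2;36;22;36m🬂[38;2;39;25;39m[48;2;36;22;36m🬂[38;2;39;25;39m[48;2;36;22;36m🬂[38;2;39;25;39m[48;2;36;22;36m🬂[38;2;39;25;39m[48;2;36;22;36m🬂[38;2;39;25;39m[48;2;36;22;36m🬂[38;2;39;25;39m[48;2;36;22;36m🬂[38;2;39;25;39m[48;2;36;22;36m🬂[38;2;39;25;39m[48;2;36;22;36m🬂[0m
[38;2;33;20;34m[48;2;31;19;33m🬎[38;2;33;20;34m[48;2;31;19;33m🬎[38;2;33;20;34m[48;2;31;19;33m🬎[38;2;33;20;34m[48;2;31;19;33m🬎[38;2;33;20;34m[48;2;31;19;33m🬎[38;2;33;20;34m[48;2;31;19;33m🬎[38;2;33;20;34m[48;2;45;61;106m🬎[38;2;33;20;34m[48;2;31;19;33m🬎[38;2;33;20;34m[48;2;31;19;33m🬎[38;2;33;20;34m[48;2;31;19;33m🬎[38;2;33;20;34m[48;2;31;19;33m🬎[38;2;33;20;34m[48;2;31;19;33m🬎[0m
[38;2;30;18;31m[48;2;27;16;29m🬂[38;2;30;18;31m[48;2;27;16;29m🬂[38;2;30;18;31m[48;2;27;16;29m🬂[38;2;30;18;31m[48;2;27;16;29m🬂[38;2;30;18;31m[48;2;43;58;101m🬂[38;2;45;61;106m[48;2;45;61;106m [38;2;45;61;106m[48;2;45;61;106m [38;2;45;61;106m[48;2;42;57;99m🬝[38;2;43;59;102m[48;2;28;17;30m🬓[38;2;30;18;31m[48;2;27;16;29m🬂[38;2;30;18;31m[48;2;27;16;29m🬂[38;2;30;18;31m[48;2;27;16;29m🬂[0m
[38;2;24;14;27m[48;2;22;13;26m🬎[38;2;24;14;27m[48;2;22;13;26m🬎[38;2;24;14;27m[48;2;22;13;26m🬎[38;2;24;14;27m[48;2;22;13;26m🬎[38;2;37;50;88m[48;2;23;13;26m🬉[38;2;44;60;104m[48;2;37;50;88m🬨[38;2;45;61;106m[48;2;42;57;99m🬂[38;2;42;57;99m[48;2;22;13;26m🬝[38;2;24;14;27m[48;2;22;13;26m🬎[38;2;24;14;27m[48;2;22;13;26m🬎[38;2;24;14;27m[48;2;22;13;26m🬎[38;2;24;14;27m[48;2;22;13;26m🬎[0m
[38;2;21;12;24m[48;2;18;10;22m🬂[38;2;21;12;24m[48;2;18;10;22m🬂[38;2;21;12;24m[48;2;18;10;22m🬂[38;2;21;12;24m[48;2;18;10;22m🬂[38;2;21;12;24m[48;2;18;10;22m🬂[38;2;40;54;95m[48;2;18;10;22m🬊[38;2;42;57;99m[48;2;18;10;22m🬆[38;2;21;12;24m[48;2;18;10;22m🬂[38;2;21;12;24m[48;2;18;10;22m🬂[38;2;21;12;24m[48;2;18;10;22m🬂[38;2;21;12;24m[48;2;18;10;22m🬂[38;2;21;12;24m[48;2;18;10;22m🬂[0m
[38;2;15;8;20m[48;2;14;7;19m🬎[38;2;15;8;20m[48;2;14;7;19m🬎[38;2;15;8;20m[48;2;14;7;19m🬎[38;2;15;8;20m[48;2;14;7;19m🬎[38;2;15;8;20m[48;2;14;7;19m🬎[38;2;15;8;20m[48;2;14;7;19m🬎[38;2;15;8;20m[48;2;14;7;19m🬎[38;2;15;8;20m[48;2;14;7;19m🬎[38;2;15;8;20m[48;2;14;7;19m🬎[38;2;15;8;20m[48;2;14;7;19m🬎[38;2;15;8;20m[48;2;14;7;19m🬎[38;2;15;8;20m[48;2;14;7;19m🬎[0m
</frame>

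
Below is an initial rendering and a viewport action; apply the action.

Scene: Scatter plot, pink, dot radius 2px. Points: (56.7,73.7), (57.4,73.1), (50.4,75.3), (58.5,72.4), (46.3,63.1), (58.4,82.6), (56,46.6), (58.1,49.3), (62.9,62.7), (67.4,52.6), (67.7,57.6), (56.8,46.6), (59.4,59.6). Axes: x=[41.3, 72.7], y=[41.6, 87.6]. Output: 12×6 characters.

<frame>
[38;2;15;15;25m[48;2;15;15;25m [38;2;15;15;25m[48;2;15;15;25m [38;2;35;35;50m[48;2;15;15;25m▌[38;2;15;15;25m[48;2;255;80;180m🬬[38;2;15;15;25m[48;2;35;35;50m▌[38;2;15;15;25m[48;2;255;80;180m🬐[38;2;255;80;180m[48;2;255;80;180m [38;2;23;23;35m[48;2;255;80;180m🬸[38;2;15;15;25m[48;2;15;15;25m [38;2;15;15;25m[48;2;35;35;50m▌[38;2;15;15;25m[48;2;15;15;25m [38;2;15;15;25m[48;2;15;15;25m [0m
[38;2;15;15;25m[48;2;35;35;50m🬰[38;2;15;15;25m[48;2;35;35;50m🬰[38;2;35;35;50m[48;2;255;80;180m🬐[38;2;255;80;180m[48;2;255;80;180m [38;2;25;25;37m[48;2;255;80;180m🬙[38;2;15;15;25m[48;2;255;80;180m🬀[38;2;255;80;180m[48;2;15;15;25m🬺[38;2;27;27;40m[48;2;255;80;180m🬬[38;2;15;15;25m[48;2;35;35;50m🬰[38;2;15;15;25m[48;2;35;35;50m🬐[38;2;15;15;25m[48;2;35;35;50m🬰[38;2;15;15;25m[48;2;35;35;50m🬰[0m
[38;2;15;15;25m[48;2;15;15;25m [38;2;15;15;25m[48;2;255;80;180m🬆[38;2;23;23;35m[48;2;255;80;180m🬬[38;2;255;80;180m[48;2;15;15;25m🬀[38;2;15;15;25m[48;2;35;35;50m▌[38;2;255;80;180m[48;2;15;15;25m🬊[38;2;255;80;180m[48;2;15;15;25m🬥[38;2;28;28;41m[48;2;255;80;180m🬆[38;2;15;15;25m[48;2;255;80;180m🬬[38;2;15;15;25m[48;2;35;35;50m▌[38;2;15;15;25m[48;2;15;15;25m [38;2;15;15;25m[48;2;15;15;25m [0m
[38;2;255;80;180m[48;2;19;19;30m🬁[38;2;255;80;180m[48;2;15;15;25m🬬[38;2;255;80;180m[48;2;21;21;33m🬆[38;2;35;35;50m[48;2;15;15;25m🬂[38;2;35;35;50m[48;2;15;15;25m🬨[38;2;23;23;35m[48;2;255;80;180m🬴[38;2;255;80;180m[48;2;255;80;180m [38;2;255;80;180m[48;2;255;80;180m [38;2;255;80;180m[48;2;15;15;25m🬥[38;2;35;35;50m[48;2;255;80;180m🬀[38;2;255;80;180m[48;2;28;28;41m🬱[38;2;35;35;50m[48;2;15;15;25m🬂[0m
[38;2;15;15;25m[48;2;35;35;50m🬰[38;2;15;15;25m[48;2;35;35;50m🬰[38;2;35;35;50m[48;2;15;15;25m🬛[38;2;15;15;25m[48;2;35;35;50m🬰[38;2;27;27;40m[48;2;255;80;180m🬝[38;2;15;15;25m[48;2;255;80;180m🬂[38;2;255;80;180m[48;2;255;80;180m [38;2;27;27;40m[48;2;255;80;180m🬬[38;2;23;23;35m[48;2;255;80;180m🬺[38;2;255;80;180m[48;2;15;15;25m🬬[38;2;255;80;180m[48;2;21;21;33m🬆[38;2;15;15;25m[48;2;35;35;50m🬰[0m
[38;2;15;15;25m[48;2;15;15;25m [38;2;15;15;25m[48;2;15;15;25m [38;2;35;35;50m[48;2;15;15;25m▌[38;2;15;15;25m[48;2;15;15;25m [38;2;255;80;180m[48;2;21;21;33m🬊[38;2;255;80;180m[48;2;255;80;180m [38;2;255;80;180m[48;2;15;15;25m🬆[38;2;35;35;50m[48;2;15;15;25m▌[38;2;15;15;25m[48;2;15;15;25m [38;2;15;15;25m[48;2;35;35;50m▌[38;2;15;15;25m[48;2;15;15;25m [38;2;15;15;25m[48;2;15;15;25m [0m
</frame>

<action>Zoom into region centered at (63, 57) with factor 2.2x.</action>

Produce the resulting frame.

<frame>
[38;2;15;15;25m[48;2;15;15;25m [38;2;15;15;25m[48;2;15;15;25m [38;2;35;35;50m[48;2;15;15;25m▌[38;2;15;15;25m[48;2;15;15;25m [38;2;15;15;25m[48;2;35;35;50m▌[38;2;15;15;25m[48;2;255;80;180m🬆[38;2;15;15;25m[48;2;255;80;180m🬬[38;2;35;35;50m[48;2;15;15;25m▌[38;2;15;15;25m[48;2;15;15;25m [38;2;15;15;25m[48;2;35;35;50m▌[38;2;15;15;25m[48;2;15;15;25m [38;2;15;15;25m[48;2;15;15;25m [0m
[38;2;15;15;25m[48;2;35;35;50m🬰[38;2;15;15;25m[48;2;35;35;50m🬰[38;2;28;28;41m[48;2;255;80;180m🬆[38;2;23;23;35m[48;2;255;80;180m🬬[38;2;27;27;40m[48;2;255;80;180m🬺[38;2;255;80;180m[48;2;15;15;25m🬬[38;2;255;80;180m[48;2;21;21;33m🬆[38;2;35;35;50m[48;2;15;15;25m🬛[38;2;15;15;25m[48;2;35;35;50m🬰[38;2;15;15;25m[48;2;35;35;50m🬐[38;2;15;15;25m[48;2;35;35;50m🬰[38;2;15;15;25m[48;2;35;35;50m🬰[0m
[38;2;15;15;25m[48;2;15;15;25m [38;2;15;15;25m[48;2;255;80;180m🬺[38;2;255;80;180m[48;2;35;35;50m🬬[38;2;255;80;180m[48;2;15;15;25m🬆[38;2;15;15;25m[48;2;35;35;50m▌[38;2;15;15;25m[48;2;15;15;25m [38;2;15;15;25m[48;2;15;15;25m [38;2;35;35;50m[48;2;15;15;25m▌[38;2;15;15;25m[48;2;255;80;180m🬝[38;2;15;15;25m[48;2;255;80;180m🬀[38;2;15;15;25m[48;2;255;80;180m🬊[38;2;15;15;25m[48;2;15;15;25m [0m
[38;2;35;35;50m[48;2;15;15;25m🬂[38;2;35;35;50m[48;2;15;15;25m🬂[38;2;35;35;50m[48;2;15;15;25m🬕[38;2;35;35;50m[48;2;15;15;25m🬂[38;2;35;35;50m[48;2;15;15;25m🬨[38;2;35;35;50m[48;2;15;15;25m🬂[38;2;35;35;50m[48;2;15;15;25m🬂[38;2;35;35;50m[48;2;15;15;25m🬕[38;2;23;23;35m[48;2;255;80;180m🬝[38;2;255;80;180m[48;2;255;80;180m [38;2;255;80;180m[48;2;19;19;30m🬀[38;2;35;35;50m[48;2;15;15;25m🬂[0m
[38;2;25;25;37m[48;2;255;80;180m🬎[38;2;15;15;25m[48;2;255;80;180m🬀[38;2;28;28;41m[48;2;255;80;180m🬊[38;2;15;15;25m[48;2;35;35;50m🬰[38;2;15;15;25m[48;2;35;35;50m🬐[38;2;15;15;25m[48;2;35;35;50m🬰[38;2;15;15;25m[48;2;35;35;50m🬰[38;2;35;35;50m[48;2;15;15;25m🬛[38;2;255;80;180m[48;2;21;21;33m🬊[38;2;255;80;180m[48;2;35;35;50m🬝[38;2;255;80;180m[48;2;23;23;35m🬀[38;2;15;15;25m[48;2;35;35;50m🬰[0m
[38;2;255;80;180m[48;2;255;80;180m [38;2;255;80;180m[48;2;15;15;25m🬝[38;2;255;80;180m[48;2;23;23;35m🬀[38;2;15;15;25m[48;2;15;15;25m [38;2;15;15;25m[48;2;35;35;50m▌[38;2;15;15;25m[48;2;15;15;25m [38;2;15;15;25m[48;2;15;15;25m [38;2;35;35;50m[48;2;15;15;25m▌[38;2;15;15;25m[48;2;15;15;25m [38;2;15;15;25m[48;2;35;35;50m▌[38;2;15;15;25m[48;2;15;15;25m [38;2;15;15;25m[48;2;15;15;25m [0m
</frame>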